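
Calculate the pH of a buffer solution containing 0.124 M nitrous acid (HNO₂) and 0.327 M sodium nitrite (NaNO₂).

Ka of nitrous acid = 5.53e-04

pKa = -log(5.53e-04) = 3.26. pH = pKa + log([A⁻]/[HA]) = 3.26 + log(0.327/0.124)

pH = 3.68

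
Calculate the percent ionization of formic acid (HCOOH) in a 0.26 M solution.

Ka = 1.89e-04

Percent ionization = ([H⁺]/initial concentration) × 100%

Using Ka equilibrium: x² + Ka×x - Ka×C = 0. Solving: [H⁺] = 6.9161e-03. Percent = (6.9161e-03/0.26) × 100

Percent ionization = 2.66%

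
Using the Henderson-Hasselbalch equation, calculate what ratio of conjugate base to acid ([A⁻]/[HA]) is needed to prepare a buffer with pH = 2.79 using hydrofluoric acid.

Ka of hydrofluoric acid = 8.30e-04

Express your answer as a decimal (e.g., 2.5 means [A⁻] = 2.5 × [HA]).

pKa = -log(8.30e-04) = 3.0809. pH = pKa + log([A⁻]/[HA]), so log([A⁻]/[HA]) = pH − pKa = 2.79 − 3.0809 = -0.2909. [A⁻]/[HA] = 10^(-0.2909) = 0.512

[A⁻]/[HA] = 0.512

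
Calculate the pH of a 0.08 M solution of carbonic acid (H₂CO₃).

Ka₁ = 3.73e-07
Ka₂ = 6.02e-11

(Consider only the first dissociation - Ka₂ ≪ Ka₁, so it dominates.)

First dissociation dominates. From Ka₁ = [H⁺][HA⁻]/[H₂A], x² + Ka₁·x − Ka₁·C = 0 with C = 0.08 M and Ka₁ = 3.73e-07. Solving: [H⁺] = (−Ka₁ + √(Ka₁² + 4·Ka₁·C)) / 2 = 1.7256e-04 M. pH = -log(1.7256e-04) = 3.76.

pH = 3.76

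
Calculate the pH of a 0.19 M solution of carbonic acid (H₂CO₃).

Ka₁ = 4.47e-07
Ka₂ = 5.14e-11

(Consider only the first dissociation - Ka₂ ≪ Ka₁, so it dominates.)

First dissociation dominates. From Ka₁ = [H⁺][HA⁻]/[H₂A], x² + Ka₁·x − Ka₁·C = 0 with C = 0.19 M and Ka₁ = 4.47e-07. Solving: [H⁺] = (−Ka₁ + √(Ka₁² + 4·Ka₁·C)) / 2 = 2.9120e-04 M. pH = -log(2.9120e-04) = 3.54.

pH = 3.54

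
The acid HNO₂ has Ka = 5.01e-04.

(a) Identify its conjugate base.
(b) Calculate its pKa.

(a) The conjugate base is formed by removing one H⁺ from HNO₂, giving NO₂⁻. (b) pKa = -log(Ka) = -log(5.01e-04) = 3.30.

Conjugate base: NO₂⁻; pK_a = 3.30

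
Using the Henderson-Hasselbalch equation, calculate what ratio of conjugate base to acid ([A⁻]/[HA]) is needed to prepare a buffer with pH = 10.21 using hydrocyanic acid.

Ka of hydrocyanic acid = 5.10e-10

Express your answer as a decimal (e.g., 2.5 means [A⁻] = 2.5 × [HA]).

pKa = -log(5.10e-10) = 9.2924. pH = pKa + log([A⁻]/[HA]), so log([A⁻]/[HA]) = pH − pKa = 10.21 − 9.2924 = 0.9176. [A⁻]/[HA] = 10^(0.9176) = 8.27

[A⁻]/[HA] = 8.27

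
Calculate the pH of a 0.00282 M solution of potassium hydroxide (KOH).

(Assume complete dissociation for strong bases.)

[OH⁻] = 0.00282 M for strong base. pOH = -log[OH⁻] = 2.55, pH = 14 - pOH

pH = 11.45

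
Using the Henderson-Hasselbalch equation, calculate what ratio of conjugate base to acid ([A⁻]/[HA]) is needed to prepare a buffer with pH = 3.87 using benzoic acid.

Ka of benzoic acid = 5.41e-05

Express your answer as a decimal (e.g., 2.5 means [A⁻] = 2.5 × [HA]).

pKa = -log(5.41e-05) = 4.2668. pH = pKa + log([A⁻]/[HA]), so log([A⁻]/[HA]) = pH − pKa = 3.87 − 4.2668 = -0.3968. [A⁻]/[HA] = 10^(-0.3968) = 0.401

[A⁻]/[HA] = 0.401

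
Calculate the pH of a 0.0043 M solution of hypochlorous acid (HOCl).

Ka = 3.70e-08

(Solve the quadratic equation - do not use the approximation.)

x² + Ka×x - Ka×C = 0. Using quadratic formula: [H⁺] = 1.2595e-05

pH = 4.90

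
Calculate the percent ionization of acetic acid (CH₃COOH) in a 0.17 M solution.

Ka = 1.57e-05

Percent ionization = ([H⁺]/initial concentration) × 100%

Using Ka equilibrium: x² + Ka×x - Ka×C = 0. Solving: [H⁺] = 1.6259e-03. Percent = (1.6259e-03/0.17) × 100

Percent ionization = 0.956%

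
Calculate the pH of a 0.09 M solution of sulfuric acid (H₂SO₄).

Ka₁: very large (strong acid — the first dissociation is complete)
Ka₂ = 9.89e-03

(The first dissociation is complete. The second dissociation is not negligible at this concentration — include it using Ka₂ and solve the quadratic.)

First dissociation is complete: [H⁺]₀ = [HSO₄⁻]₀ = C = 0.09 M. Second dissociation HSO₄⁻ ⇌ H⁺ + SO₄²⁻: let x = [SO₄²⁻]. Ka₂ = (C + x)·x / (C − x) = 9.89e-03 → x² + (C + Ka₂)·x − Ka₂·C = 0 → x² + 0.09989·x − 8.901e-04 = 0. x = (−0.09989 + √(0.09989² + 4 × 8.901e-04)) / 2 = 8.2323e-03 M. [H⁺] = C + x = 0.09 + 8.2323e-03 = 9.8232e-02 M. pH = -log(9.8232e-02) = 1.01.

pH = 1.01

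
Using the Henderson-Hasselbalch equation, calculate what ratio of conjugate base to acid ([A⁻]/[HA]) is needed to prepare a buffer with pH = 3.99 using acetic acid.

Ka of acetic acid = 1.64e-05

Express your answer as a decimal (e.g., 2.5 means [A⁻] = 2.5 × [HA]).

pKa = -log(1.64e-05) = 4.7852. pH = pKa + log([A⁻]/[HA]), so log([A⁻]/[HA]) = pH − pKa = 3.99 − 4.7852 = -0.7952. [A⁻]/[HA] = 10^(-0.7952) = 0.160

[A⁻]/[HA] = 0.160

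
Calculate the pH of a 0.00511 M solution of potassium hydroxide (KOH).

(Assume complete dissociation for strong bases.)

[OH⁻] = 0.00511 M for strong base. pOH = -log[OH⁻] = 2.29, pH = 14 - pOH

pH = 11.71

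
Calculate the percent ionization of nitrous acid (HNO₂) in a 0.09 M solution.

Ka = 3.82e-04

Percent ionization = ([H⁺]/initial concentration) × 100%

Using Ka equilibrium: x² + Ka×x - Ka×C = 0. Solving: [H⁺] = 5.6756e-03. Percent = (5.6756e-03/0.09) × 100

Percent ionization = 6.31%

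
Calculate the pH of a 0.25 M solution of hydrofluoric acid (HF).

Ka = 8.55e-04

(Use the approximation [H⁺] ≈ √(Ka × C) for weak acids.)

[H⁺] = √(Ka × C) = √(8.55e-04 × 0.25) = 1.4620e-02. pH = -log(1.4620e-02)

pH = 1.84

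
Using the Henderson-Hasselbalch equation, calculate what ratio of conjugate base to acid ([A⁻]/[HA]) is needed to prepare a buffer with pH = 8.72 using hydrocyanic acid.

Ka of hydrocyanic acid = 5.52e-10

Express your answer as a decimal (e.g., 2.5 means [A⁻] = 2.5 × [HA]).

pKa = -log(5.52e-10) = 9.2581. pH = pKa + log([A⁻]/[HA]), so log([A⁻]/[HA]) = pH − pKa = 8.72 − 9.2581 = -0.5381. [A⁻]/[HA] = 10^(-0.5381) = 0.290

[A⁻]/[HA] = 0.290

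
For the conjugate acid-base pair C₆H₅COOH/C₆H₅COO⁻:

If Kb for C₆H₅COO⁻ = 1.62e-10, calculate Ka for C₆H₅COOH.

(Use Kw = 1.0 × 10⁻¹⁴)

For a conjugate pair Ka × Kb = Kw, so Ka = Kw/Kb = 1.0 × 10⁻¹⁴ / 1.62e-10 = 6.17e-05.

K_a = 6.17e-05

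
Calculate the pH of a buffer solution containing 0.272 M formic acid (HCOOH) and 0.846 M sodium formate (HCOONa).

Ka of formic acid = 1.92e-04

pKa = -log(1.92e-04) = 3.72. pH = pKa + log([A⁻]/[HA]) = 3.72 + log(0.846/0.272)

pH = 4.21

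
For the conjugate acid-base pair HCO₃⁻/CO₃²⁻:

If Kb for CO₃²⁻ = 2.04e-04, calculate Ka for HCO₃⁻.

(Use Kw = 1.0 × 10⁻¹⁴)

For a conjugate pair Ka × Kb = Kw, so Ka = Kw/Kb = 1.0 × 10⁻¹⁴ / 2.04e-04 = 4.90e-11.

K_a = 4.90e-11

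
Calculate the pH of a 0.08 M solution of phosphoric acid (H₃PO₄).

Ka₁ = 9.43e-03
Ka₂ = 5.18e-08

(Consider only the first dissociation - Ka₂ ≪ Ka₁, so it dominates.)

First dissociation dominates. From Ka₁ = [H⁺][HA⁻]/[H₂A], x² + Ka₁·x − Ka₁·C = 0 with C = 0.08 M and Ka₁ = 9.43e-03. Solving: [H⁺] = (−Ka₁ + √(Ka₁² + 4·Ka₁·C)) / 2 = 2.3153e-02 M. pH = -log(2.3153e-02) = 1.64.

pH = 1.64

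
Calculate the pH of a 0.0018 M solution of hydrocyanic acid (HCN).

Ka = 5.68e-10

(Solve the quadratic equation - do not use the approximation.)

x² + Ka×x - Ka×C = 0. Using quadratic formula: [H⁺] = 1.0109e-06

pH = 6.00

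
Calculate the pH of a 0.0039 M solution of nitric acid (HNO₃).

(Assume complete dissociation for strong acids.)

[H⁺] = 0.0039 M for strong acid. pH = -log[H⁺] = -log(0.0039)

pH = 2.41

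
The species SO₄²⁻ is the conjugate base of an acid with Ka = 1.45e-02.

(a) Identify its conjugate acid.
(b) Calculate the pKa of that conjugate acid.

(a) The conjugate acid is formed by adding one H⁺ to SO₄²⁻, giving HSO₄⁻. (b) pKa = -log(Ka) = -log(1.45e-02) = 1.84.

Conjugate acid: HSO₄⁻; pK_a = 1.84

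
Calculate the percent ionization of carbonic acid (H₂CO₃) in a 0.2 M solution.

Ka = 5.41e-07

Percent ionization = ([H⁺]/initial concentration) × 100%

Using Ka equilibrium: x² + Ka×x - Ka×C = 0. Solving: [H⁺] = 3.2867e-04. Percent = (3.2867e-04/0.2) × 100

Percent ionization = 0.164%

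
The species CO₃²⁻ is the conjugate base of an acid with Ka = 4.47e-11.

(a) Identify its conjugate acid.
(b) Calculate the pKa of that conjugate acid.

(a) The conjugate acid is formed by adding one H⁺ to CO₃²⁻, giving HCO₃⁻. (b) pKa = -log(Ka) = -log(4.47e-11) = 10.35.

Conjugate acid: HCO₃⁻; pK_a = 10.35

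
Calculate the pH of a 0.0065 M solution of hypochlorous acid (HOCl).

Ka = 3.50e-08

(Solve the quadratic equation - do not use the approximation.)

x² + Ka×x - Ka×C = 0. Using quadratic formula: [H⁺] = 1.5066e-05

pH = 4.82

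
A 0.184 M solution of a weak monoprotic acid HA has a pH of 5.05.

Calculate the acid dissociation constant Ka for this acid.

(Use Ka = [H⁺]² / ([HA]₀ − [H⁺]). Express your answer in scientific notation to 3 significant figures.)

[H⁺] = 10^(−pH) = 10^(−5.05) = 8.913e-06 M. For HA ⇌ H⁺ + A⁻, Ka = [H⁺][A⁻]/[HA] = [H⁺]² / ([HA]₀ − [H⁺]) = (8.913e-06)² / (0.184 − 8.913e-06) = 4.32e-10.

K_a = 4.32e-10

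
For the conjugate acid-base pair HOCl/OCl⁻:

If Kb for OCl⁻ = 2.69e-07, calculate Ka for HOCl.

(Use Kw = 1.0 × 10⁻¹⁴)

For a conjugate pair Ka × Kb = Kw, so Ka = Kw/Kb = 1.0 × 10⁻¹⁴ / 2.69e-07 = 3.72e-08.

K_a = 3.72e-08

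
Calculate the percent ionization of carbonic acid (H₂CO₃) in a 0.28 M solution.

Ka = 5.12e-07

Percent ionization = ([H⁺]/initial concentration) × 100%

Using Ka equilibrium: x² + Ka×x - Ka×C = 0. Solving: [H⁺] = 3.7837e-04. Percent = (3.7837e-04/0.28) × 100

Percent ionization = 0.135%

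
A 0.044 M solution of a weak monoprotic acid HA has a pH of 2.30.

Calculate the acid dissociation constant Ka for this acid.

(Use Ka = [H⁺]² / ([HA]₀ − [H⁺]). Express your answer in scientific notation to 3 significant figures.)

[H⁺] = 10^(−pH) = 10^(−2.30) = 5.012e-03 M. For HA ⇌ H⁺ + A⁻, Ka = [H⁺][A⁻]/[HA] = [H⁺]² / ([HA]₀ − [H⁺]) = (5.012e-03)² / (0.044 − 5.012e-03) = 6.44e-04.

K_a = 6.44e-04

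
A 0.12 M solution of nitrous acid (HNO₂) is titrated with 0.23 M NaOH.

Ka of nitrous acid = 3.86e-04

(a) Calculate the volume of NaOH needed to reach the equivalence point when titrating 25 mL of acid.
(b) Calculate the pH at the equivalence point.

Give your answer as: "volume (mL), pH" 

moles acid = 0.12 × 25/1000 = 0.003 mol; V_base = moles/0.23 × 1000 = 13.0 mL. At equivalence only the conjugate base is present: [A⁻] = 0.003/0.038 = 7.8857e-02 M. Kb = Kw/Ka = 2.59e-11; [OH⁻] = √(Kb × [A⁻]) = 1.4293e-06; pOH = 5.84; pH = 14 - pOH = 8.16.

V = 13.0 mL, pH = 8.16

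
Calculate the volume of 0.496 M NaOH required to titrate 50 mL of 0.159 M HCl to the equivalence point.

At equivalence: moles acid = moles base. moles HCl = 0.159 × 50/1000 = 0.00795 mol. V_base = moles / 0.496 × 1000 = 16.0 mL.

V_{base} = 16.0 mL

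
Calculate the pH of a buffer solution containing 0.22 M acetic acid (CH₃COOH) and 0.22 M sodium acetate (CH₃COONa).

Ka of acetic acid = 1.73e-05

pKa = -log(1.73e-05) = 4.76. pH = pKa + log([A⁻]/[HA]) = 4.76 + log(0.22/0.22)

pH = 4.76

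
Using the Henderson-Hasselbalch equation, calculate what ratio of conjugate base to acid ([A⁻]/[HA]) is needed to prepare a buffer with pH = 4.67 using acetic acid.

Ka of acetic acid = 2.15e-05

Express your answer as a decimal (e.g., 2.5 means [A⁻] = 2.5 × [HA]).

pKa = -log(2.15e-05) = 4.6676. pH = pKa + log([A⁻]/[HA]), so log([A⁻]/[HA]) = pH − pKa = 4.67 − 4.6676 = 0.0024. [A⁻]/[HA] = 10^(0.0024) = 1.01

[A⁻]/[HA] = 1.01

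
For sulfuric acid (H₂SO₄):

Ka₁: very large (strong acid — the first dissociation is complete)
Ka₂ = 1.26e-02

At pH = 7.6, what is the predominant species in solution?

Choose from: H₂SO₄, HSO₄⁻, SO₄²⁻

The first dissociation is complete, so H₂SO₄ itself is never the predominant species in water; pKa₂ = -log(1.26e-02) = 1.90. For a polyprotic acid the predominant species crosses at each pKa: below pKa_n the protonated form dominates, above it the deprotonated form does. At pH = 7.6, the predominant species is SO₄²⁻.

SO₄²⁻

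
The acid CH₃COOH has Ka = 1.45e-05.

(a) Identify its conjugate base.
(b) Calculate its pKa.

(a) The conjugate base is formed by removing one H⁺ from CH₃COOH, giving CH₃COO⁻. (b) pKa = -log(Ka) = -log(1.45e-05) = 4.84.

Conjugate base: CH₃COO⁻; pK_a = 4.84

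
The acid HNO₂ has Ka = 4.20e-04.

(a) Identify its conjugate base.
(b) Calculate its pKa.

(a) The conjugate base is formed by removing one H⁺ from HNO₂, giving NO₂⁻. (b) pKa = -log(Ka) = -log(4.20e-04) = 3.38.

Conjugate base: NO₂⁻; pK_a = 3.38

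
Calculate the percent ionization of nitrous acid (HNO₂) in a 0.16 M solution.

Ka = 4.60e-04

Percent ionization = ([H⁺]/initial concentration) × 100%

Using Ka equilibrium: x² + Ka×x - Ka×C = 0. Solving: [H⁺] = 8.3521e-03. Percent = (8.3521e-03/0.16) × 100

Percent ionization = 5.22%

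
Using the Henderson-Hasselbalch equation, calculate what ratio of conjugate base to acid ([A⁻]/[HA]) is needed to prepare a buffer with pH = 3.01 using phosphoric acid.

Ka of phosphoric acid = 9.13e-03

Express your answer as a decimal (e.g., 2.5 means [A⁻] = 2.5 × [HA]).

pKa = -log(9.13e-03) = 2.0395. pH = pKa + log([A⁻]/[HA]), so log([A⁻]/[HA]) = pH − pKa = 3.01 − 2.0395 = 0.9705. [A⁻]/[HA] = 10^(0.9705) = 9.34

[A⁻]/[HA] = 9.34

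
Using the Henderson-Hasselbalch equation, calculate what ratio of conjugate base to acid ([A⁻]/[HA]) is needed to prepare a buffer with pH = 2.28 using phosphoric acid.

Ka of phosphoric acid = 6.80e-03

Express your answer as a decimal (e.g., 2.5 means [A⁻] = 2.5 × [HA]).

pKa = -log(6.80e-03) = 2.1675. pH = pKa + log([A⁻]/[HA]), so log([A⁻]/[HA]) = pH − pKa = 2.28 − 2.1675 = 0.1125. [A⁻]/[HA] = 10^(0.1125) = 1.30

[A⁻]/[HA] = 1.30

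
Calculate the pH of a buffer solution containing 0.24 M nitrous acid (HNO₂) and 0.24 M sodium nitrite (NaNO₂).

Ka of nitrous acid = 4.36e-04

pKa = -log(4.36e-04) = 3.36. pH = pKa + log([A⁻]/[HA]) = 3.36 + log(0.24/0.24)

pH = 3.36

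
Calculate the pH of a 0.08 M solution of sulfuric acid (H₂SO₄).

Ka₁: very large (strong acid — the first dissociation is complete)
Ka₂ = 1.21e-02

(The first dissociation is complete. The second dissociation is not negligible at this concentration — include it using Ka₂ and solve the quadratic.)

First dissociation is complete: [H⁺]₀ = [HSO₄⁻]₀ = C = 0.08 M. Second dissociation HSO₄⁻ ⇌ H⁺ + SO₄²⁻: let x = [SO₄²⁻]. Ka₂ = (C + x)·x / (C − x) = 1.21e-02 → x² + (C + Ka₂)·x − Ka₂·C = 0 → x² + 0.09210·x − 9.680e-04 = 0. x = (−0.09210 + √(0.09210² + 4 × 9.680e-04)) / 2 = 9.5252e-03 M. [H⁺] = C + x = 0.08 + 9.5252e-03 = 8.9525e-02 M. pH = -log(8.9525e-02) = 1.05.

pH = 1.05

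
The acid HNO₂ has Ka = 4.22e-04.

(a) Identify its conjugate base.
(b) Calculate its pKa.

(a) The conjugate base is formed by removing one H⁺ from HNO₂, giving NO₂⁻. (b) pKa = -log(Ka) = -log(4.22e-04) = 3.37.

Conjugate base: NO₂⁻; pK_a = 3.37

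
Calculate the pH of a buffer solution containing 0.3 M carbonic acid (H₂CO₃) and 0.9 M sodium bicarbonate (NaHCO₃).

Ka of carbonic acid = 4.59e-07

pKa = -log(4.59e-07) = 6.34. pH = pKa + log([A⁻]/[HA]) = 6.34 + log(0.9/0.3)

pH = 6.82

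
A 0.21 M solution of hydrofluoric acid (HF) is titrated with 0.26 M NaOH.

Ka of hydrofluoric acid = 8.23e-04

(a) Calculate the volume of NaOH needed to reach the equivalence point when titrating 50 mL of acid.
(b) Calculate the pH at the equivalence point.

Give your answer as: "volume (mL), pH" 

moles acid = 0.21 × 50/1000 = 0.0105 mol; V_base = moles/0.26 × 1000 = 40.4 mL. At equivalence only the conjugate base is present: [A⁻] = 0.0105/0.090 = 1.1617e-01 M. Kb = Kw/Ka = 1.22e-11; [OH⁻] = √(Kb × [A⁻]) = 1.1881e-06; pOH = 5.93; pH = 14 - pOH = 8.07.

V = 40.4 mL, pH = 8.07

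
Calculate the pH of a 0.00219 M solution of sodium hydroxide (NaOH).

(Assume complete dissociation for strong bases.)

[OH⁻] = 0.00219 M for strong base. pOH = -log[OH⁻] = 2.66, pH = 14 - pOH

pH = 11.34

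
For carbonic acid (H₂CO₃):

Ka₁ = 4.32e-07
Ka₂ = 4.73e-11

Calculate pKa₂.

pKa₂ = -log(Ka₂) = -log(4.73e-11) = 10.33.

pK_{a2} = 10.33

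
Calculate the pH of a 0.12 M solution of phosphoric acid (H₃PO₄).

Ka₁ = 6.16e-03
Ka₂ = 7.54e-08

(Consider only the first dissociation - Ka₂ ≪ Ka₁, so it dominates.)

First dissociation dominates. From Ka₁ = [H⁺][HA⁻]/[H₂A], x² + Ka₁·x − Ka₁·C = 0 with C = 0.12 M and Ka₁ = 6.16e-03. Solving: [H⁺] = (−Ka₁ + √(Ka₁² + 4·Ka₁·C)) / 2 = 2.4282e-02 M. pH = -log(2.4282e-02) = 1.61.

pH = 1.61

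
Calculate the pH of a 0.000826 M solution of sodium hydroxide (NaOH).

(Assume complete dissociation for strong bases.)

[OH⁻] = 0.000826 M for strong base. pOH = -log[OH⁻] = 3.08, pH = 14 - pOH

pH = 10.92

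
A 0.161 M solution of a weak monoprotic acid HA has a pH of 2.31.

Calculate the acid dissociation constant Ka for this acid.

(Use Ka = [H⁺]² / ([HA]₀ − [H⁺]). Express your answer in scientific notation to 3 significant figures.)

[H⁺] = 10^(−pH) = 10^(−2.31) = 4.898e-03 M. For HA ⇌ H⁺ + A⁻, Ka = [H⁺][A⁻]/[HA] = [H⁺]² / ([HA]₀ − [H⁺]) = (4.898e-03)² / (0.161 − 4.898e-03) = 1.54e-04.

K_a = 1.54e-04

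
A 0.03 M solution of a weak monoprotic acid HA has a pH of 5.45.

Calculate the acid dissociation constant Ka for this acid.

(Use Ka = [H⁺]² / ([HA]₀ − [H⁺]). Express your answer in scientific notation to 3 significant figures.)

[H⁺] = 10^(−pH) = 10^(−5.45) = 3.548e-06 M. For HA ⇌ H⁺ + A⁻, Ka = [H⁺][A⁻]/[HA] = [H⁺]² / ([HA]₀ − [H⁺]) = (3.548e-06)² / (0.03 − 3.548e-06) = 4.20e-10.

K_a = 4.20e-10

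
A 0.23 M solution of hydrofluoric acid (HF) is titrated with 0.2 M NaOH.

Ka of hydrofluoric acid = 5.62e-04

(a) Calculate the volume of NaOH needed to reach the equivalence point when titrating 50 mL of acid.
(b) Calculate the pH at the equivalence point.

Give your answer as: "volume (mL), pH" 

moles acid = 0.23 × 50/1000 = 0.0115 mol; V_base = moles/0.2 × 1000 = 57.5 mL. At equivalence only the conjugate base is present: [A⁻] = 0.0115/0.107 = 1.0698e-01 M. Kb = Kw/Ka = 1.78e-11; [OH⁻] = √(Kb × [A⁻]) = 1.3797e-06; pOH = 5.86; pH = 14 - pOH = 8.14.

V = 57.5 mL, pH = 8.14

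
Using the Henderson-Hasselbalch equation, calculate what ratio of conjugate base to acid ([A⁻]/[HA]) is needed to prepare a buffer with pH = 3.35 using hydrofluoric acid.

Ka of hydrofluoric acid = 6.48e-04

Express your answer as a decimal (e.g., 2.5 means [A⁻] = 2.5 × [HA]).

pKa = -log(6.48e-04) = 3.1884. pH = pKa + log([A⁻]/[HA]), so log([A⁻]/[HA]) = pH − pKa = 3.35 − 3.1884 = 0.1616. [A⁻]/[HA] = 10^(0.1616) = 1.45

[A⁻]/[HA] = 1.45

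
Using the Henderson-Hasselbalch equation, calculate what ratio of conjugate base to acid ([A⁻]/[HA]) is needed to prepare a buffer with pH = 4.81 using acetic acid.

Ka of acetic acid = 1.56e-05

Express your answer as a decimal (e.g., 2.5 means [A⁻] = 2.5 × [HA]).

pKa = -log(1.56e-05) = 4.8069. pH = pKa + log([A⁻]/[HA]), so log([A⁻]/[HA]) = pH − pKa = 4.81 − 4.8069 = 0.0031. [A⁻]/[HA] = 10^(0.0031) = 1.01

[A⁻]/[HA] = 1.01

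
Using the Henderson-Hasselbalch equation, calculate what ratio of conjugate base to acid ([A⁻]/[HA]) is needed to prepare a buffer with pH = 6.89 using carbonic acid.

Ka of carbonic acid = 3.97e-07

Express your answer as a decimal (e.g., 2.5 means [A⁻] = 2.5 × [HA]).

pKa = -log(3.97e-07) = 6.4012. pH = pKa + log([A⁻]/[HA]), so log([A⁻]/[HA]) = pH − pKa = 6.89 − 6.4012 = 0.4888. [A⁻]/[HA] = 10^(0.4888) = 3.08

[A⁻]/[HA] = 3.08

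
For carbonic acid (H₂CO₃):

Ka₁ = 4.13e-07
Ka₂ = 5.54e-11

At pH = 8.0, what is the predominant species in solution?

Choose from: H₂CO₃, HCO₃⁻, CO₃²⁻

pKa₁ = 6.38, pKa₂ = 10.26. For a polyprotic acid the predominant species crosses at each pKa: below pKa_n the protonated form dominates, above it the deprotonated form does. At pH = 8.0, the predominant species is HCO₃⁻.

HCO₃⁻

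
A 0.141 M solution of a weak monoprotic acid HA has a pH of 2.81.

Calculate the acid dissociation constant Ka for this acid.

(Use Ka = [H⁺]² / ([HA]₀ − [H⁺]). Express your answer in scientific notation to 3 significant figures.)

[H⁺] = 10^(−pH) = 10^(−2.81) = 1.549e-03 M. For HA ⇌ H⁺ + A⁻, Ka = [H⁺][A⁻]/[HA] = [H⁺]² / ([HA]₀ − [H⁺]) = (1.549e-03)² / (0.141 − 1.549e-03) = 1.72e-05.

K_a = 1.72e-05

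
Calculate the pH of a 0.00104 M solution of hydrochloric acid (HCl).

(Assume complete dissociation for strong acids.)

[H⁺] = 0.00104 M for strong acid. pH = -log[H⁺] = -log(0.00104)

pH = 2.98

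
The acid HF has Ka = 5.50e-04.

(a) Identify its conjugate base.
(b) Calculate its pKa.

(a) The conjugate base is formed by removing one H⁺ from HF, giving F⁻. (b) pKa = -log(Ka) = -log(5.50e-04) = 3.26.

Conjugate base: F⁻; pK_a = 3.26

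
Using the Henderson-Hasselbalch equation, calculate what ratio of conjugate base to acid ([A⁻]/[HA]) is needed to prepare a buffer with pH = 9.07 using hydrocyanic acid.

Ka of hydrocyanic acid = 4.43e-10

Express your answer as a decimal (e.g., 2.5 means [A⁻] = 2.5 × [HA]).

pKa = -log(4.43e-10) = 9.3536. pH = pKa + log([A⁻]/[HA]), so log([A⁻]/[HA]) = pH − pKa = 9.07 − 9.3536 = -0.2836. [A⁻]/[HA] = 10^(-0.2836) = 0.520

[A⁻]/[HA] = 0.520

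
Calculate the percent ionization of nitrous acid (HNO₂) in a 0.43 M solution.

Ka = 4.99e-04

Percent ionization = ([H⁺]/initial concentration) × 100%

Using Ka equilibrium: x² + Ka×x - Ka×C = 0. Solving: [H⁺] = 1.4401e-02. Percent = (1.4401e-02/0.43) × 100

Percent ionization = 3.35%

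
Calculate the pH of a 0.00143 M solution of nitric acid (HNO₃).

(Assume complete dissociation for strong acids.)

[H⁺] = 0.00143 M for strong acid. pH = -log[H⁺] = -log(0.00143)

pH = 2.84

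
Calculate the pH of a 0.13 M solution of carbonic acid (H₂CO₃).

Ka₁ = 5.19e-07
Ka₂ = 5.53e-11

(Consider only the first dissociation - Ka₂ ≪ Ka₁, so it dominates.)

First dissociation dominates. From Ka₁ = [H⁺][HA⁻]/[H₂A], x² + Ka₁·x − Ka₁·C = 0 with C = 0.13 M and Ka₁ = 5.19e-07. Solving: [H⁺] = (−Ka₁ + √(Ka₁² + 4·Ka₁·C)) / 2 = 2.5949e-04 M. pH = -log(2.5949e-04) = 3.59.

pH = 3.59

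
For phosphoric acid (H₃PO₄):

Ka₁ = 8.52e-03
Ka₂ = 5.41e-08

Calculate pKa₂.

pKa₂ = -log(Ka₂) = -log(5.41e-08) = 7.27.

pK_{a2} = 7.27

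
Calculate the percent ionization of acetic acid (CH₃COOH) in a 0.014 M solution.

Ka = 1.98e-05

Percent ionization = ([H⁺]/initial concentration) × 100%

Using Ka equilibrium: x² + Ka×x - Ka×C = 0. Solving: [H⁺] = 5.1669e-04. Percent = (5.1669e-04/0.014) × 100

Percent ionization = 3.69%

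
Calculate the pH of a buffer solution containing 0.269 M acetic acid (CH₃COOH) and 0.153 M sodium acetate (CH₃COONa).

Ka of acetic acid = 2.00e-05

pKa = -log(2.00e-05) = 4.70. pH = pKa + log([A⁻]/[HA]) = 4.70 + log(0.153/0.269)

pH = 4.45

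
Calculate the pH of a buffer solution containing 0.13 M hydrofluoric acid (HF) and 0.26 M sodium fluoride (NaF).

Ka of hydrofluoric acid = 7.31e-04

pKa = -log(7.31e-04) = 3.14. pH = pKa + log([A⁻]/[HA]) = 3.14 + log(0.26/0.13)

pH = 3.44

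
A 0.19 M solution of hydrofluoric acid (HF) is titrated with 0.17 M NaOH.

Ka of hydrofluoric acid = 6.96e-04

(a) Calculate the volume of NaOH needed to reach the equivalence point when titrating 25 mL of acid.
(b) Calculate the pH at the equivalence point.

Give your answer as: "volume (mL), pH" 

moles acid = 0.19 × 25/1000 = 0.00475 mol; V_base = moles/0.17 × 1000 = 27.9 mL. At equivalence only the conjugate base is present: [A⁻] = 0.00475/0.053 = 8.9722e-02 M. Kb = Kw/Ka = 1.44e-11; [OH⁻] = √(Kb × [A⁻]) = 1.1354e-06; pOH = 5.94; pH = 14 - pOH = 8.06.

V = 27.9 mL, pH = 8.06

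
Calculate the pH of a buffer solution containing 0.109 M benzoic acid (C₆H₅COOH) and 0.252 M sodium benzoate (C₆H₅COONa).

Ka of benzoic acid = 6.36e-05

pKa = -log(6.36e-05) = 4.20. pH = pKa + log([A⁻]/[HA]) = 4.20 + log(0.252/0.109)

pH = 4.56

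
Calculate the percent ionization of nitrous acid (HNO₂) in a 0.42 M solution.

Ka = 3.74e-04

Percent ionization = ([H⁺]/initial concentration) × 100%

Using Ka equilibrium: x² + Ka×x - Ka×C = 0. Solving: [H⁺] = 1.2348e-02. Percent = (1.2348e-02/0.42) × 100

Percent ionization = 2.94%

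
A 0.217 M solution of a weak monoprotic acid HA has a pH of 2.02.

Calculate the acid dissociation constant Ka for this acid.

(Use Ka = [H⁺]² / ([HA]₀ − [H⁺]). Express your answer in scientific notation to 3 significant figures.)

[H⁺] = 10^(−pH) = 10^(−2.02) = 9.550e-03 M. For HA ⇌ H⁺ + A⁻, Ka = [H⁺][A⁻]/[HA] = [H⁺]² / ([HA]₀ − [H⁺]) = (9.550e-03)² / (0.217 − 9.550e-03) = 4.40e-04.

K_a = 4.40e-04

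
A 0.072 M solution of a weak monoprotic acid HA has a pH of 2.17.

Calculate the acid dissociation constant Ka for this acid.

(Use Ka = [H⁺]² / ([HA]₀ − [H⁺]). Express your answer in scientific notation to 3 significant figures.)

[H⁺] = 10^(−pH) = 10^(−2.17) = 6.761e-03 M. For HA ⇌ H⁺ + A⁻, Ka = [H⁺][A⁻]/[HA] = [H⁺]² / ([HA]₀ − [H⁺]) = (6.761e-03)² / (0.072 − 6.761e-03) = 7.01e-04.

K_a = 7.01e-04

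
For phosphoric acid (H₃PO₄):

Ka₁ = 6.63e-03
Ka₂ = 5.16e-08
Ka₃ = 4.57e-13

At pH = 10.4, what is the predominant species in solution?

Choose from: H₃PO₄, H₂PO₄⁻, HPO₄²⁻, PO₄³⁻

pKa₁ = 2.18, pKa₂ = 7.29, pKa₃ = 12.34. For a polyprotic acid the predominant species crosses at each pKa: below pKa_n the protonated form dominates, above it the deprotonated form does. At pH = 10.4, the predominant species is HPO₄²⁻.

HPO₄²⁻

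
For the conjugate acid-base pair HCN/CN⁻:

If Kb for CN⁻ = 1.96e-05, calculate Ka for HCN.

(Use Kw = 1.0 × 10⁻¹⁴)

For a conjugate pair Ka × Kb = Kw, so Ka = Kw/Kb = 1.0 × 10⁻¹⁴ / 1.96e-05 = 5.10e-10.

K_a = 5.10e-10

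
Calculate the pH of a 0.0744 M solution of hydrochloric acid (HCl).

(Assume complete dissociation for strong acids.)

[H⁺] = 0.0744 M for strong acid. pH = -log[H⁺] = -log(0.0744)

pH = 1.13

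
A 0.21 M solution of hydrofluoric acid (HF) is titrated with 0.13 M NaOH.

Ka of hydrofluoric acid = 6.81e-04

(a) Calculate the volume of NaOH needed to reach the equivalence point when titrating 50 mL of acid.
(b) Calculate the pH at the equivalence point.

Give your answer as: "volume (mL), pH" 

moles acid = 0.21 × 50/1000 = 0.0105 mol; V_base = moles/0.13 × 1000 = 80.8 mL. At equivalence only the conjugate base is present: [A⁻] = 0.0105/0.131 = 8.0294e-02 M. Kb = Kw/Ka = 1.47e-11; [OH⁻] = √(Kb × [A⁻]) = 1.0858e-06; pOH = 5.96; pH = 14 - pOH = 8.04.

V = 80.8 mL, pH = 8.04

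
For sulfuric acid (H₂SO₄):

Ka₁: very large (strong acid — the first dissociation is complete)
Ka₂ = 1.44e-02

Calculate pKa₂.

pKa₂ = -log(Ka₂) = -log(1.44e-02) = 1.84.

pK_{a2} = 1.84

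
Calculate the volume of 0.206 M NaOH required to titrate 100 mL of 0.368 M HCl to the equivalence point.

At equivalence: moles acid = moles base. moles HCl = 0.368 × 100/1000 = 0.0368 mol. V_base = moles / 0.206 × 1000 = 178.6 mL.

V_{base} = 178.6 mL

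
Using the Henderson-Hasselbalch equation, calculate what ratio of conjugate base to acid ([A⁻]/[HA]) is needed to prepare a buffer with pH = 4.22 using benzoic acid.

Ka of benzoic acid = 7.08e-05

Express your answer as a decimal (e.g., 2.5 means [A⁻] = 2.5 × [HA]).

pKa = -log(7.08e-05) = 4.1500. pH = pKa + log([A⁻]/[HA]), so log([A⁻]/[HA]) = pH − pKa = 4.22 − 4.1500 = 0.0700. [A⁻]/[HA] = 10^(0.0700) = 1.17

[A⁻]/[HA] = 1.17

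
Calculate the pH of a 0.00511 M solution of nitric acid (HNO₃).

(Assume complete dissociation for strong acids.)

[H⁺] = 0.00511 M for strong acid. pH = -log[H⁺] = -log(0.00511)

pH = 2.29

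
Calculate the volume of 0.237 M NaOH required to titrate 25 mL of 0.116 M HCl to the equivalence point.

At equivalence: moles acid = moles base. moles HCl = 0.116 × 25/1000 = 0.0029 mol. V_base = moles / 0.237 × 1000 = 12.2 mL.

V_{base} = 12.2 mL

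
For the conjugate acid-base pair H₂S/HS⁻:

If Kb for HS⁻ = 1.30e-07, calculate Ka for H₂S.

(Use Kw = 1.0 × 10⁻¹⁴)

For a conjugate pair Ka × Kb = Kw, so Ka = Kw/Kb = 1.0 × 10⁻¹⁴ / 1.30e-07 = 7.69e-08.

K_a = 7.69e-08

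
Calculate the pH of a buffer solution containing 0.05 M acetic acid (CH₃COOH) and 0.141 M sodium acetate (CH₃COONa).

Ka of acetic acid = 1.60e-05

pKa = -log(1.60e-05) = 4.80. pH = pKa + log([A⁻]/[HA]) = 4.80 + log(0.141/0.05)

pH = 5.25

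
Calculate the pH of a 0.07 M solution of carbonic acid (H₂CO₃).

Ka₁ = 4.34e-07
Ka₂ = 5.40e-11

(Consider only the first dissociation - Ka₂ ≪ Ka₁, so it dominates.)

First dissociation dominates. From Ka₁ = [H⁺][HA⁻]/[H₂A], x² + Ka₁·x − Ka₁·C = 0 with C = 0.07 M and Ka₁ = 4.34e-07. Solving: [H⁺] = (−Ka₁ + √(Ka₁² + 4·Ka₁·C)) / 2 = 1.7408e-04 M. pH = -log(1.7408e-04) = 3.76.

pH = 3.76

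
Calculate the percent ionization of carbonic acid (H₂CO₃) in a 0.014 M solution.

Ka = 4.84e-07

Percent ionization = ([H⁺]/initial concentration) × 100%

Using Ka equilibrium: x² + Ka×x - Ka×C = 0. Solving: [H⁺] = 8.2075e-05. Percent = (8.2075e-05/0.014) × 100

Percent ionization = 0.586%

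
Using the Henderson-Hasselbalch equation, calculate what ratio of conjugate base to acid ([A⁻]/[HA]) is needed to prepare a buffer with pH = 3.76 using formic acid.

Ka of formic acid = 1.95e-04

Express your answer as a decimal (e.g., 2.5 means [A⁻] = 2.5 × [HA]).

pKa = -log(1.95e-04) = 3.7100. pH = pKa + log([A⁻]/[HA]), so log([A⁻]/[HA]) = pH − pKa = 3.76 − 3.7100 = 0.0500. [A⁻]/[HA] = 10^(0.0500) = 1.12

[A⁻]/[HA] = 1.12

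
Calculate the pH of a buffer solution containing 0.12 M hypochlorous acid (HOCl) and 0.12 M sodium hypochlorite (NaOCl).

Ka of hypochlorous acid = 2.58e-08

pKa = -log(2.58e-08) = 7.59. pH = pKa + log([A⁻]/[HA]) = 7.59 + log(0.12/0.12)

pH = 7.59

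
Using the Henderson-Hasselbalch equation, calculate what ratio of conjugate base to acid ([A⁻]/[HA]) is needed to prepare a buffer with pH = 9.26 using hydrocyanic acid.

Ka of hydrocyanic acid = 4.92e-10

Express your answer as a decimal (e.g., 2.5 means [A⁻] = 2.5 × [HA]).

pKa = -log(4.92e-10) = 9.3080. pH = pKa + log([A⁻]/[HA]), so log([A⁻]/[HA]) = pH − pKa = 9.26 − 9.3080 = -0.0480. [A⁻]/[HA] = 10^(-0.0480) = 0.895

[A⁻]/[HA] = 0.895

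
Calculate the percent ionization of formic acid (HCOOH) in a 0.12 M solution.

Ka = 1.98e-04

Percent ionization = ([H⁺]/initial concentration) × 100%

Using Ka equilibrium: x² + Ka×x - Ka×C = 0. Solving: [H⁺] = 4.7764e-03. Percent = (4.7764e-03/0.12) × 100

Percent ionization = 3.98%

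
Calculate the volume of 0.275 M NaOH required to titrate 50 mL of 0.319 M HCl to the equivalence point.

At equivalence: moles acid = moles base. moles HCl = 0.319 × 50/1000 = 0.01595 mol. V_base = moles / 0.275 × 1000 = 58.0 mL.

V_{base} = 58.0 mL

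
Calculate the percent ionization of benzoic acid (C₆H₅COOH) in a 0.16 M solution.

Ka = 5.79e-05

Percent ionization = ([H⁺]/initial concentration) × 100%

Using Ka equilibrium: x² + Ka×x - Ka×C = 0. Solving: [H⁺] = 3.0149e-03. Percent = (3.0149e-03/0.16) × 100

Percent ionization = 1.88%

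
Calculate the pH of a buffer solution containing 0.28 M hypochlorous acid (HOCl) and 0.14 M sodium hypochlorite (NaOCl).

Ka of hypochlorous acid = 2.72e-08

pKa = -log(2.72e-08) = 7.57. pH = pKa + log([A⁻]/[HA]) = 7.57 + log(0.14/0.28)

pH = 7.26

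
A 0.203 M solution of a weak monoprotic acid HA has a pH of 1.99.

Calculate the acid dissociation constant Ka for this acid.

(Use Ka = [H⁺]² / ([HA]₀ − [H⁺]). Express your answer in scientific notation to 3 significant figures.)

[H⁺] = 10^(−pH) = 10^(−1.99) = 1.023e-02 M. For HA ⇌ H⁺ + A⁻, Ka = [H⁺][A⁻]/[HA] = [H⁺]² / ([HA]₀ − [H⁺]) = (1.023e-02)² / (0.203 − 1.023e-02) = 5.43e-04.

K_a = 5.43e-04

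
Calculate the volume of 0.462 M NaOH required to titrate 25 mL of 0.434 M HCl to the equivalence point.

At equivalence: moles acid = moles base. moles HCl = 0.434 × 25/1000 = 0.01085 mol. V_base = moles / 0.462 × 1000 = 23.5 mL.

V_{base} = 23.5 mL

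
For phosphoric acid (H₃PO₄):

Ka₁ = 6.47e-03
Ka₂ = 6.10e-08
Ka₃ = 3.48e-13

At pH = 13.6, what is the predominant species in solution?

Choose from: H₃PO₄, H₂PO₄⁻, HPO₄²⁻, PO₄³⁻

pKa₁ = 2.19, pKa₂ = 7.21, pKa₃ = 12.46. For a polyprotic acid the predominant species crosses at each pKa: below pKa_n the protonated form dominates, above it the deprotonated form does. At pH = 13.6, the predominant species is PO₄³⁻.

PO₄³⁻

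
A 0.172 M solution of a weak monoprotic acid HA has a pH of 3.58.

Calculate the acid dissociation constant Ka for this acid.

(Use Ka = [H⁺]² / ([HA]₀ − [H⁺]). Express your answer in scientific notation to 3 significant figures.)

[H⁺] = 10^(−pH) = 10^(−3.58) = 2.630e-04 M. For HA ⇌ H⁺ + A⁻, Ka = [H⁺][A⁻]/[HA] = [H⁺]² / ([HA]₀ − [H⁺]) = (2.630e-04)² / (0.172 − 2.630e-04) = 4.03e-07.

K_a = 4.03e-07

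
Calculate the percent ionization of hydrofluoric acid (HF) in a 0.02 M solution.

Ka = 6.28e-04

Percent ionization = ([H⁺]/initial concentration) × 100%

Using Ka equilibrium: x² + Ka×x - Ka×C = 0. Solving: [H⁺] = 3.2439e-03. Percent = (3.2439e-03/0.02) × 100

Percent ionization = 16.2%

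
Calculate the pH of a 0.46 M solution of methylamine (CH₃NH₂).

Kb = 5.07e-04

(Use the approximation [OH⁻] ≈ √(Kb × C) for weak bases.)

[OH⁻] = √(Kb × C) = √(5.07e-04 × 0.46) = 1.5272e-02. pOH = 1.82, pH = 14 - pOH

pH = 12.18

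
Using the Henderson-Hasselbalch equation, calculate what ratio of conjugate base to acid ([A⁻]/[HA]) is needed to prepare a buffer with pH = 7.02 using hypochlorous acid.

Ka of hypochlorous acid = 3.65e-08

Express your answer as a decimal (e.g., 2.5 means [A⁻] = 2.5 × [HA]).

pKa = -log(3.65e-08) = 7.4377. pH = pKa + log([A⁻]/[HA]), so log([A⁻]/[HA]) = pH − pKa = 7.02 − 7.4377 = -0.4177. [A⁻]/[HA] = 10^(-0.4177) = 0.382

[A⁻]/[HA] = 0.382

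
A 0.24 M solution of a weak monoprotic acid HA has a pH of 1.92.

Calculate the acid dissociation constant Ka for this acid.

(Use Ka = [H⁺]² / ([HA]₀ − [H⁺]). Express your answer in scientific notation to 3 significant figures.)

[H⁺] = 10^(−pH) = 10^(−1.92) = 1.202e-02 M. For HA ⇌ H⁺ + A⁻, Ka = [H⁺][A⁻]/[HA] = [H⁺]² / ([HA]₀ − [H⁺]) = (1.202e-02)² / (0.24 − 1.202e-02) = 6.34e-04.

K_a = 6.34e-04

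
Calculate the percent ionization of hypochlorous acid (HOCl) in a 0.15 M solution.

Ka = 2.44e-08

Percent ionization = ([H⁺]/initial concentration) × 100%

Using Ka equilibrium: x² + Ka×x - Ka×C = 0. Solving: [H⁺] = 6.0486e-05. Percent = (6.0486e-05/0.15) × 100

Percent ionization = 0.0403%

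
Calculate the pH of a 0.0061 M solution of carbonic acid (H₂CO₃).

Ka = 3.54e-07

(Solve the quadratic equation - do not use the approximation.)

x² + Ka×x - Ka×C = 0. Using quadratic formula: [H⁺] = 4.6293e-05

pH = 4.33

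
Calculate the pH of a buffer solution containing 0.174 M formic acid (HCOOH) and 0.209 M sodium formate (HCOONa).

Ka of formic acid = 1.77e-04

pKa = -log(1.77e-04) = 3.75. pH = pKa + log([A⁻]/[HA]) = 3.75 + log(0.209/0.174)

pH = 3.83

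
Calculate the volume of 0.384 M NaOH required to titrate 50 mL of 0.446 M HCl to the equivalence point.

At equivalence: moles acid = moles base. moles HCl = 0.446 × 50/1000 = 0.0223 mol. V_base = moles / 0.384 × 1000 = 58.1 mL.

V_{base} = 58.1 mL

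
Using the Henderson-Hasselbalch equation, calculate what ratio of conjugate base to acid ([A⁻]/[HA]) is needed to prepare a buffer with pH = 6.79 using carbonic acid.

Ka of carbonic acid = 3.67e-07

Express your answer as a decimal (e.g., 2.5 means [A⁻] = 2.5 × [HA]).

pKa = -log(3.67e-07) = 6.4353. pH = pKa + log([A⁻]/[HA]), so log([A⁻]/[HA]) = pH − pKa = 6.79 − 6.4353 = 0.3547. [A⁻]/[HA] = 10^(0.3547) = 2.26

[A⁻]/[HA] = 2.26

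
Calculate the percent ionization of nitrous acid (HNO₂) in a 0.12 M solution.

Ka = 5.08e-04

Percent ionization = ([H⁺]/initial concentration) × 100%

Using Ka equilibrium: x² + Ka×x - Ka×C = 0. Solving: [H⁺] = 7.5578e-03. Percent = (7.5578e-03/0.12) × 100

Percent ionization = 6.3%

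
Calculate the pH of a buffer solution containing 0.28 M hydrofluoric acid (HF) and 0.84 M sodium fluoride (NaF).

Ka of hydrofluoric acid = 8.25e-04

pKa = -log(8.25e-04) = 3.08. pH = pKa + log([A⁻]/[HA]) = 3.08 + log(0.84/0.28)

pH = 3.56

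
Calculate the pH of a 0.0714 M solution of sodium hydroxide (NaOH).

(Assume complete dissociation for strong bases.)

[OH⁻] = 0.0714 M for strong base. pOH = -log[OH⁻] = 1.15, pH = 14 - pOH

pH = 12.85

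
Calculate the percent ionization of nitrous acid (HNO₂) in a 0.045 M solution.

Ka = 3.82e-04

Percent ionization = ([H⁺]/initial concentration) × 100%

Using Ka equilibrium: x² + Ka×x - Ka×C = 0. Solving: [H⁺] = 3.9595e-03. Percent = (3.9595e-03/0.045) × 100

Percent ionization = 8.8%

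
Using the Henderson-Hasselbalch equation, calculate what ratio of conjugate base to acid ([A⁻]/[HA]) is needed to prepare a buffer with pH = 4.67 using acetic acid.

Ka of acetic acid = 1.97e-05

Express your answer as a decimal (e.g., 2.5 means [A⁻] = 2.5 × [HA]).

pKa = -log(1.97e-05) = 4.7055. pH = pKa + log([A⁻]/[HA]), so log([A⁻]/[HA]) = pH − pKa = 4.67 − 4.7055 = -0.0355. [A⁻]/[HA] = 10^(-0.0355) = 0.921

[A⁻]/[HA] = 0.921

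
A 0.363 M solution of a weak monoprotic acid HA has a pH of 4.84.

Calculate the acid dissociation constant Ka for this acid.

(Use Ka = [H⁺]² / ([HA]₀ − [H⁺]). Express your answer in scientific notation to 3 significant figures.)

[H⁺] = 10^(−pH) = 10^(−4.84) = 1.445e-05 M. For HA ⇌ H⁺ + A⁻, Ka = [H⁺][A⁻]/[HA] = [H⁺]² / ([HA]₀ − [H⁺]) = (1.445e-05)² / (0.363 − 1.445e-05) = 5.76e-10.

K_a = 5.76e-10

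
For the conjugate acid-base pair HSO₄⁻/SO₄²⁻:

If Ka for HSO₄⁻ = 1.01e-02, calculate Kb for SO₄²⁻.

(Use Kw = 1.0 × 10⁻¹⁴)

For a conjugate pair Ka × Kb = Kw, so Kb = Kw/Ka = 1.0 × 10⁻¹⁴ / 1.01e-02 = 9.90e-13.

K_b = 9.90e-13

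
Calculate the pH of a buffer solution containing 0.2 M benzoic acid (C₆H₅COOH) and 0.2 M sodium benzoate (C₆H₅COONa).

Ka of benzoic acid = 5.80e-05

pKa = -log(5.80e-05) = 4.24. pH = pKa + log([A⁻]/[HA]) = 4.24 + log(0.2/0.2)

pH = 4.24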